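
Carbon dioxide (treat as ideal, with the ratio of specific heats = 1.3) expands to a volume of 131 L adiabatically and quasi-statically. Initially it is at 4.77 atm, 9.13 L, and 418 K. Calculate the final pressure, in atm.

P₂ ≈ 0.150 atm

Since PV^γ is constant along a reversible adiabat, P₂ = P₁ (V₁/V₂)^γ.
P₂ = 4.77 × (9.13/131)^(1.3) = 0.1495 atm.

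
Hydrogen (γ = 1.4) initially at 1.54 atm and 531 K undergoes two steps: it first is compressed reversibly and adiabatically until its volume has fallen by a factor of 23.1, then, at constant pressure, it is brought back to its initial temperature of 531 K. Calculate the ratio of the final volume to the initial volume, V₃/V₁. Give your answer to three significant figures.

Adiabatic step: V₂/V₁ = 0.04329; T₂ = T₁·23.1^(0.4) = 1864 K.
Isobaric step: V₃/V₂ = T₃/T₂ = 531/1864.
V₃/V₁ = (V₂/V₁)(V₃/V₂) = 0.04329 × (531/1864) = 0.01233.

V₃/V₁ ≈ 0.0123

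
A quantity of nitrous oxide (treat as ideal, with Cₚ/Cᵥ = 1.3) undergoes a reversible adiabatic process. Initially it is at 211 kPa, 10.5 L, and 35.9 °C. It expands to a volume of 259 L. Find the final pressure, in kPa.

Adiabatic: P₁V₁^γ = P₂V₂^γ ⇒ P₂ = P₁ (V₁/V₂)^γ.
P₂ = 211 × (10.5/259)^(1.3) = 3.27 kPa.

P₂ ≈ 3.27 kPa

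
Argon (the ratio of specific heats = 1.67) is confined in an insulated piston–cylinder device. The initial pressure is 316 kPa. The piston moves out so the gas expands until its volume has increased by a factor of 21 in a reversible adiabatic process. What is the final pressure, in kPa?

P₂ ≈ 1.96 kPa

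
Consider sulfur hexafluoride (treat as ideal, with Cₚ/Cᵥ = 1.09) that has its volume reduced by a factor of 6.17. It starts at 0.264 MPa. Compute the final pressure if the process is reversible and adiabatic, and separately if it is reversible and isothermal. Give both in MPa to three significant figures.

adiabatic: 1.92 MPa; isothermal: 1.63 MPa

Isothermal: P₂ = P₁(V₁/V₂) = 0.264×6.17 = 1.629 MPa.
Adiabatic: P₂ = P₁(V₁/V₂)^γ = 0.264×6.17^(1.09) = 1.919 MPa.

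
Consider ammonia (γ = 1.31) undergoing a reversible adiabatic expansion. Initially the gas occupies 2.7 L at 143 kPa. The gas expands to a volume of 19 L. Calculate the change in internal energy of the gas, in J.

P₂ = P₁(V₁/V₂)^γ = 143×(2.7/19)^(1.31) = 11.1 kPa.
For a reversible adiabat, W_by_gas = (P₁V₁ − P₂V₂)/(γ−1).
W_by = (143000×0.0027 − 11100×0.019) / (0.31) = 565.3 J.
Q = 0 ⇒ ΔU = −W_by = -565.3 J.

ΔU ≈ -565 J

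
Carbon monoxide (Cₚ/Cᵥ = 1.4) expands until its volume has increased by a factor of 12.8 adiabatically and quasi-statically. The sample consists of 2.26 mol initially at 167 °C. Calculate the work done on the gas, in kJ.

Adiabatic: T₁V₁^(γ−1) = T₂V₂^(γ−1) ⇒ T₂ = T₁ (V₁/V₂)^(γ−1).
T₁ = 167 °C = 440.1 K.
T₂ = 440.1 × (1/12.8)^(0.4) = 158.8 K.
Q = 0, so ΔU = W_on_gas = nCᵥΔT with Cᵥ = R/(γ−1) = 20.79 J/(mol·K).
ΔU = 2.26 × 20.79 × (158.8 − 440.1) = -13220 J.

W ≈ -13.2 kJ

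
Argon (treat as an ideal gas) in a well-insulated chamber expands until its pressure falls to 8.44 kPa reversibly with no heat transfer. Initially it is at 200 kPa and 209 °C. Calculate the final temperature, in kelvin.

T₂ ≈ 136 K

Adiabatic: T₂/T₁ = (P₂/P₁)^((γ−1)/γ).
For a monatomic ideal gas γ = 5/3, so (γ−1)/γ = 2/5.
T₁ = 209 °C = 482.1 K.
T₂ = 482.1 × (8.44/200)^(2/5) = 135.9 K.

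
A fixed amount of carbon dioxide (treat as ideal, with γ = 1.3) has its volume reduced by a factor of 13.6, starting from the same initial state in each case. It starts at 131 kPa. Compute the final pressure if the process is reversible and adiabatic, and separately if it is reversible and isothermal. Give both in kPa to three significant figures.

adiabatic: 3900 kPa; isothermal: 1780 kPa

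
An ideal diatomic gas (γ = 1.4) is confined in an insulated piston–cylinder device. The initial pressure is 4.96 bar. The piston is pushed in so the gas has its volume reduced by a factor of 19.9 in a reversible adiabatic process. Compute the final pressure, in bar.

Adiabatic: P₁V₁^γ = P₂V₂^γ ⇒ P₂ = P₁ (V₁/V₂)^γ.
P₂ = 4.96 × 19.9^(1.4) = 326.5 bar.

P₂ ≈ 326 bar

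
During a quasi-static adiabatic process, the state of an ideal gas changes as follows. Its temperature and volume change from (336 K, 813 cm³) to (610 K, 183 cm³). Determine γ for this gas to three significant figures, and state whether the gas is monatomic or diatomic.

TV^(γ−1) = const ⇒ γ − 1 = ln(T₂/T₁) / ln(V₁/V₂).
γ = 1 + ln(610/336) / ln(813/183) = 1.4.
γ ≈ 1.40 is close to 7/5, so the gas is diatomic.

γ ≈ 1.40; diatomic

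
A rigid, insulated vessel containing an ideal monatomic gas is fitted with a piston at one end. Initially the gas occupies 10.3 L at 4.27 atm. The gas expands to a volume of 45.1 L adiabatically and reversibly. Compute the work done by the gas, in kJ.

γ = 5/3 for a monatomic ideal gas.
P₂ = P₁(V₁/V₂)^γ = 4.27×(10.3/45.1)^(5/3) = 0.3644 atm.
For a reversible adiabat, W_by_gas = (P₁V₁ − P₂V₂)/(γ−1).
W_by = (432700×0.0103 − 36920×0.0451) / (2/3) = 4187 J.

W ≈ 4.19 kJ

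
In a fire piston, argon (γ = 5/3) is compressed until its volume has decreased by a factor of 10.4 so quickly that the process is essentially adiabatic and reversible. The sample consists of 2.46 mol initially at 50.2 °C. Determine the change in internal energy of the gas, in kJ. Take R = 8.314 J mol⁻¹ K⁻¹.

Adiabatic: T₁V₁^(γ−1) = T₂V₂^(γ−1) ⇒ T₂ = T₁ (V₁/V₂)^(γ−1).
T₁ = 50.2 °C = 323.3 K.
T₂ = 323.3 × 10.4^(2/3) = 1541 K.
Q = 0, so ΔU = W_on_gas = nCᵥΔT with Cᵥ = R/(γ−1) = 12.47 J/(mol·K).
ΔU = 2.46 × 12.47 × (1541 − 323.3) = 37340 J.

ΔU ≈ 37.3 kJ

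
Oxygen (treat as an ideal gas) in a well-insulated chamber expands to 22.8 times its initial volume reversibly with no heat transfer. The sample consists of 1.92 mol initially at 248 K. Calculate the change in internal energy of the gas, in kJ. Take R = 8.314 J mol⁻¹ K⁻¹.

For a reversible adiabat TV^(γ−1) is constant, so T₂ = T₁ (V₁/V₂)^(γ−1).
γ = 7/5 for a diatomic ideal gas, so γ−1 = 2/5.
T₂ = 248 × (1/22.8)^(2/5) = 71 K.
Q = 0, so ΔU = W_on_gas = nCᵥΔT with Cᵥ = R/(γ−1) = 20.79 J/(mol·K).
ΔU = 1.92 × 20.79 × (71 − 248) = -7063 J.

ΔU ≈ -7.06 kJ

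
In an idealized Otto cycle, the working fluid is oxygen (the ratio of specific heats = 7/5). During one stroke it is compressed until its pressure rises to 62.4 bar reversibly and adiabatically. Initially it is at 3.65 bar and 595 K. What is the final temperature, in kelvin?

Along an adiabat T P^((1−γ)/γ) is constant, so T₂ = T₁ (P₂/P₁)^((γ−1)/γ).
T₂ = 595 × (62.4/3.65)^(2/7) = 1339 K.

T₂ ≈ 1340 K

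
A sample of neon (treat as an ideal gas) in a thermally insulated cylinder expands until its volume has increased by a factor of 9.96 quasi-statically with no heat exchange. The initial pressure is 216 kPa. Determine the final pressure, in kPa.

P₂ ≈ 4.68 kPa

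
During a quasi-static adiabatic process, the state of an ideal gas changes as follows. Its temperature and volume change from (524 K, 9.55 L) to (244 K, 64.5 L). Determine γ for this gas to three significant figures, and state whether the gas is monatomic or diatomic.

γ ≈ 1.40; diatomic

TV^(γ−1) = const ⇒ γ − 1 = ln(T₂/T₁) / ln(V₁/V₂).
γ = 1 + ln(244/524) / ln(9.55/64.5) = 1.4.
γ ≈ 1.40 is close to 7/5, so the gas is diatomic.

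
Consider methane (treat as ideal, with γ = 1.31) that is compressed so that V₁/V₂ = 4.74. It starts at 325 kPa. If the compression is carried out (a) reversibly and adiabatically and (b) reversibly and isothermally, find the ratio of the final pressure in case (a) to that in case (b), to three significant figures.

P_adiabatic / P_isothermal ≈ 1.62

Isothermal: P_b = P₁(V₁/V₂) = 325×4.74.
Adiabatic: P_a = P₁(V₁/V₂)^γ = 325×4.74^(1.31).
P_a/P_b = (V₁/V₂)^(γ−1) = 4.74^(0.31) = 1.62.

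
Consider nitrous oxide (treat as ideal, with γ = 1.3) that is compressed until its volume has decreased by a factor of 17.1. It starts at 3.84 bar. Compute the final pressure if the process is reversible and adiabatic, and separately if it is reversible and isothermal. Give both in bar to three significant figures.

Isothermal: P₂ = P₁(V₁/V₂) = 3.84×17.1 = 65.66 bar.
Adiabatic: P₂ = P₁(V₁/V₂)^γ = 3.84×17.1^(1.3) = 153.9 bar.

adiabatic: 154 bar; isothermal: 65.7 bar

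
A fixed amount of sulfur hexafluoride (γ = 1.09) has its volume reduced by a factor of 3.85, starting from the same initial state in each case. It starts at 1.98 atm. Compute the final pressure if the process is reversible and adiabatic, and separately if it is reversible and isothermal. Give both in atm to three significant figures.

Isothermal: P₂ = P₁(V₁/V₂) = 1.98×3.85 = 7.623 atm.
Adiabatic: P₂ = P₁(V₁/V₂)^γ = 1.98×3.85^(1.09) = 8.606 atm.

adiabatic: 8.61 atm; isothermal: 7.62 atm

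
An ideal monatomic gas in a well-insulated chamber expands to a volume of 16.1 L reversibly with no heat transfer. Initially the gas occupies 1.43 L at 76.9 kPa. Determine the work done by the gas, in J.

W ≈ 132 J

γ = 5/3 for a monatomic ideal gas.
P₂ = P₁(V₁/V₂)^γ = 76.9×(1.43/16.1)^(5/3) = 1.36 kPa.
For a reversible adiabat, W_by_gas = (P₁V₁ − P₂V₂)/(γ−1).
W_by = (76900×0.00143 − 1360×0.0161) / (2/3) = 132.1 J.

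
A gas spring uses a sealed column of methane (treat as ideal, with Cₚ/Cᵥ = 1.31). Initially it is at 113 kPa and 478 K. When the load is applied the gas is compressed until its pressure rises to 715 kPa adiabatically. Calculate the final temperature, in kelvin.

T₂ ≈ 740 K

Along an adiabat T P^((1−γ)/γ) is constant, so T₂ = T₁ (P₂/P₁)^((γ−1)/γ).
T₂ = 478 × (715/113)^(0.237) = 739.7 K.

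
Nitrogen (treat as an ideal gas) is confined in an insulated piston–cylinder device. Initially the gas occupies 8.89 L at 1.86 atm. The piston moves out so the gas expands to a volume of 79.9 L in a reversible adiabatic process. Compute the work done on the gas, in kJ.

γ = 7/5 for a diatomic ideal gas.
P₂ = P₁(V₁/V₂)^γ = 1.86×(8.89/79.9)^(7/5) = 0.08598 atm.
For a reversible adiabat, W_by_gas = (P₁V₁ − P₂V₂)/(γ−1).
W_by = (188500×0.00889 − 8712×0.0799) / (2/5) = 2448 J.
W_on_gas = −W_by = -2448 J.

W ≈ -2.45 kJ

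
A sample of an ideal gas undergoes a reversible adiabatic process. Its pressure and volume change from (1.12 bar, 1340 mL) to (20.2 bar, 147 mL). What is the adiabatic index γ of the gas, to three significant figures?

γ ≈ 1.31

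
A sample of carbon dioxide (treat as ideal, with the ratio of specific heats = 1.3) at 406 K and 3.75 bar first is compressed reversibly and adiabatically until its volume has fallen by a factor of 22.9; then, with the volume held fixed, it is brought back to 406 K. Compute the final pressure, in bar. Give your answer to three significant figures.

P₃ ≈ 85.9 bar

Adiabatic step (PV^γ = const): P₂ = 3.75×22.9^(1.3) = 219.7 bar; T₂ = 406×22.9^(0.3) = 1039 K.
Isochoric: P₃ = P₂(T₃/T₂) = 219.7 × (406/1039) = 85.87 bar.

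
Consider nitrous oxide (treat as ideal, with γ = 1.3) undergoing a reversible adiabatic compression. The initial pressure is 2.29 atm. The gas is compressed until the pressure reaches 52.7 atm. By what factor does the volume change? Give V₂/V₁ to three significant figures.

From PV^γ = const, V₂/V₁ = (P₁/P₂)^(1/γ).
V₂/V₁ = (2.29/52.7)^(0.769) = 0.0896.

V₂/V₁ ≈ 0.0896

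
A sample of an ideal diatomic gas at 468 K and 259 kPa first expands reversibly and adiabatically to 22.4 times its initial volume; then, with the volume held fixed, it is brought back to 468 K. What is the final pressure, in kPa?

For a diatomic ideal gas γ = 7/5.
Adiabatic step (PV^γ = const): P₂ = 259×(1/22.4)^(7/5) = 3.334 kPa; T₂ = 468×(1/22.4)^(2/5) = 134.9 K.
Isochoric: P₃ = P₂(T₃/T₂) = 3.334 × (468/134.9) = 11.56 kPa.

P₃ ≈ 11.6 kPa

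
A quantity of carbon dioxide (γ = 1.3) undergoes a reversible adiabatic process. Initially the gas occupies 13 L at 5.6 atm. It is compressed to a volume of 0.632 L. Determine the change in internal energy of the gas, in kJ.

P₂ = P₁(V₁/V₂)^γ = 5.6×(13/0.632)^(1.3) = 285.4 atm.
For a reversible adiabat, W_by_gas = (P₁V₁ − P₂V₂)/(γ−1).
W_by = (567400×0.013 − 2.891×10^7×0.000632) / (0.3) = -36320 J.
Q = 0 ⇒ ΔU = −W_by = 36320 J.

ΔU ≈ 36.3 kJ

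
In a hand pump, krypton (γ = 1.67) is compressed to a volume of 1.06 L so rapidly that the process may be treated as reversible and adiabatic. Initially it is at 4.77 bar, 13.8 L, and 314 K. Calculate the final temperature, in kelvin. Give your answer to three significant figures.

T₂ ≈ 1750 K

For a reversible adiabat TV^(γ−1) is constant, so T₂ = T₁ (V₁/V₂)^(γ−1).
T₂ = 314 × (13.8/1.06)^(0.67) = 1753 K.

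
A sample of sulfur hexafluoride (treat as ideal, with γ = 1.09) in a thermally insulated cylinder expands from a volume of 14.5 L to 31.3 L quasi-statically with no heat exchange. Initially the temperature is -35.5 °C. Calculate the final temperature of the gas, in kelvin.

Adiabatic: T₁V₁^(γ−1) = T₂V₂^(γ−1) ⇒ T₂ = T₁ (V₁/V₂)^(γ−1).
T₁ = -35.5 °C = 237.6 K.
T₂ = 237.6 × (14.5/31.3)^(0.09) = 221.7 K.

T₂ ≈ 222 K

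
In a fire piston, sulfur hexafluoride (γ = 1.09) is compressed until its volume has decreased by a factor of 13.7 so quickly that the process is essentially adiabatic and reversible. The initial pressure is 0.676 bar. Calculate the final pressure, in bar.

Since PV^γ is constant along a reversible adiabat, P₂ = P₁ (V₁/V₂)^γ.
P₂ = 0.676 × 13.7^(1.09) = 11.72 bar.

P₂ ≈ 11.7 bar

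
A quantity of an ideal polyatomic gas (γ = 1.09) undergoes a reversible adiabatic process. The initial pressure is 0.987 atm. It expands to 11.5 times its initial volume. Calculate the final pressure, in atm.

Adiabatic: P₁V₁^γ = P₂V₂^γ ⇒ P₂ = P₁ (V₁/V₂)^γ.
P₂ = 0.987 × (1/11.5)^(1.09) = 0.06889 atm.

P₂ ≈ 0.0689 atm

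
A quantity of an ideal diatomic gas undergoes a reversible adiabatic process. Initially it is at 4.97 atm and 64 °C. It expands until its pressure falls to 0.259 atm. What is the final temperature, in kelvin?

Adiabatic: T₂/T₁ = (P₂/P₁)^((γ−1)/γ).
For a diatomic ideal gas γ = 7/5, so (γ−1)/γ = 2/7.
T₁ = 64 °C = 337.1 K.
T₂ = 337.1 × (0.259/4.97)^(2/7) = 145 K.

T₂ ≈ 145 K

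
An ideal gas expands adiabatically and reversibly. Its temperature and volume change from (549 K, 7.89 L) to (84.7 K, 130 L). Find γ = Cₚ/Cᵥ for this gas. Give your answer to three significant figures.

TV^(γ−1) = const ⇒ γ − 1 = ln(T₂/T₁) / ln(V₁/V₂).
γ = 1 + ln(84.7/549) / ln(7.89/130) = 1.667.

γ ≈ 1.67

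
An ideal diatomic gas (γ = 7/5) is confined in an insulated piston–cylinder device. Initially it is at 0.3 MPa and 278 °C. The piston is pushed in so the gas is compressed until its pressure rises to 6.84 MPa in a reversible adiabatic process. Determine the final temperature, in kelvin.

T₂ ≈ 1350 K

Adiabatic: T₂/T₁ = (P₂/P₁)^((γ−1)/γ).
T₁ = 278 °C = 551.1 K.
T₂ = 551.1 × (6.84/0.3)^(2/7) = 1347 K.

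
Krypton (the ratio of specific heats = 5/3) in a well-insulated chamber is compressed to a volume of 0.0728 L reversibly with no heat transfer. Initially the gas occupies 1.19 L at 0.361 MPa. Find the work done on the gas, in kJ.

W ≈ 3.51 kJ

P₂ = P₁(V₁/V₂)^γ = 0.361×(1.19/0.0728)^(5/3) = 38.01 MPa.
For a reversible adiabat, W_by_gas = (P₁V₁ − P₂V₂)/(γ−1).
W_by = (361000×0.00119 − 3.801×10^7×7.28×10^-5) / (2/3) = -3506 J.
W_on_gas = −W_by = 3506 J.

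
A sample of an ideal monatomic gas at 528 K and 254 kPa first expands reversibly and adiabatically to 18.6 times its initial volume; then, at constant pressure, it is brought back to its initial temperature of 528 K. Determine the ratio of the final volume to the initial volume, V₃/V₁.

For a monatomic ideal gas γ = 5/3.
Adiabatic step: V₂/V₁ = 18.6; T₂ = T₁·(1/18.6)^(2/3) = 75.21 K.
Isobaric step: V₃/V₂ = T₃/T₂ = 528/75.21.
V₃/V₁ = (V₂/V₁)(V₃/V₂) = 18.6 × (528/75.21) = 130.6.

V₃/V₁ ≈ 131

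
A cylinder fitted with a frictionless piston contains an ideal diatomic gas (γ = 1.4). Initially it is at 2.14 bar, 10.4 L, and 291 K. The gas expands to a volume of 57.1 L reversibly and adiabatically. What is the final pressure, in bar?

Adiabatic: P₁V₁^γ = P₂V₂^γ ⇒ P₂ = P₁ (V₁/V₂)^γ.
P₂ = 2.14 × (10.4/57.1)^(1.4) = 0.1972 bar.

P₂ ≈ 0.197 bar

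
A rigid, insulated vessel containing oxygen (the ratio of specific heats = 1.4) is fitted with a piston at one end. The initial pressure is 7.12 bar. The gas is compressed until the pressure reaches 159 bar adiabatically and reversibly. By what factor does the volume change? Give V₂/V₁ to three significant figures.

V₂/V₁ ≈ 0.109

From PV^γ = const, V₂/V₁ = (P₁/P₂)^(1/γ).
V₂/V₁ = (7.12/159)^(0.714) = 0.1088.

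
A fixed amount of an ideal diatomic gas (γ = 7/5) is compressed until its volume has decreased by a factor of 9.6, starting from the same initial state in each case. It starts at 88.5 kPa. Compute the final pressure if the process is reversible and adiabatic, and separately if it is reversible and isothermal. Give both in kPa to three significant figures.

Isothermal: P₂ = P₁(V₁/V₂) = 88.5×9.6 = 849.6 kPa.
Adiabatic: P₂ = P₁(V₁/V₂)^γ = 88.5×9.6^(7/5) = 2100 kPa.

adiabatic: 2100 kPa; isothermal: 850 kPa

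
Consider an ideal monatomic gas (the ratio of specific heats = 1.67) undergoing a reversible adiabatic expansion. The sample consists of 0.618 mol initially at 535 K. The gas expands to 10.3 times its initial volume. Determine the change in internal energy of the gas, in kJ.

ΔU ≈ -3.24 kJ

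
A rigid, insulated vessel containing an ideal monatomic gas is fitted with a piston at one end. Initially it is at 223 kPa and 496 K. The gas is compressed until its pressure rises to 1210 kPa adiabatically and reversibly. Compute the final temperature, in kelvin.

T₂ ≈ 976 K

Along an adiabat T P^((1−γ)/γ) is constant, so T₂ = T₁ (P₂/P₁)^((γ−1)/γ).
For a monatomic ideal gas γ = 5/3, so (γ−1)/γ = 2/5.
T₂ = 496 × (1210/223)^(2/5) = 975.6 K.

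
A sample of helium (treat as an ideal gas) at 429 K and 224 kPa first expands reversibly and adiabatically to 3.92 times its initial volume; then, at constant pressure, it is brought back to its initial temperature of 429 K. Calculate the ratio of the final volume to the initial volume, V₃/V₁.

For a monatomic ideal gas γ = 5/3.
Adiabatic step: V₂/V₁ = 3.92; T₂ = T₁·(1/3.92)^(2/3) = 172.6 K.
Isobaric step: V₃/V₂ = T₃/T₂ = 429/172.6.
V₃/V₁ = (V₂/V₁)(V₃/V₂) = 3.92 × (429/172.6) = 9.746.

V₃/V₁ ≈ 9.75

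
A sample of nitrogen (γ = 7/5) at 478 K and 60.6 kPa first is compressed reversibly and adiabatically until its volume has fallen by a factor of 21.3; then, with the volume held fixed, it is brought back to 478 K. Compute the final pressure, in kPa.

P₃ ≈ 1290 kPa

Adiabatic step (PV^γ = const): P₂ = 60.6×21.3^(7/5) = 4387 kPa; T₂ = 478×21.3^(2/5) = 1625 K.
Isochoric: P₃ = P₂(T₃/T₂) = 4387 × (478/1625) = 1291 kPa.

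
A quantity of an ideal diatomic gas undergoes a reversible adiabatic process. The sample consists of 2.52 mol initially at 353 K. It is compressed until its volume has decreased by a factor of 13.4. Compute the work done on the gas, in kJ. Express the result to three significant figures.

Adiabatic: T₁V₁^(γ−1) = T₂V₂^(γ−1) ⇒ T₂ = T₁ (V₁/V₂)^(γ−1).
γ = 7/5 for a diatomic ideal gas, so γ−1 = 2/5.
T₂ = 353 × 13.4^(2/5) = 996.8 K.
Q = 0, so ΔU = W_on_gas = nCᵥΔT with Cᵥ = R/(γ−1) = 20.79 J/(mol·K).
ΔU = 2.52 × 20.79 × (996.8 − 353) = 33720 J.

W ≈ 33.7 kJ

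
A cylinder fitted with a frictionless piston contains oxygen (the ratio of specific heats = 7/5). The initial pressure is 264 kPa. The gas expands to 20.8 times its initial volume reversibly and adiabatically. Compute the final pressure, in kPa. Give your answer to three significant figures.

P₂ ≈ 3.77 kPa

Adiabatic: P₁V₁^γ = P₂V₂^γ ⇒ P₂ = P₁ (V₁/V₂)^γ.
P₂ = 264 × (1/20.8)^(7/5) = 3.77 kPa.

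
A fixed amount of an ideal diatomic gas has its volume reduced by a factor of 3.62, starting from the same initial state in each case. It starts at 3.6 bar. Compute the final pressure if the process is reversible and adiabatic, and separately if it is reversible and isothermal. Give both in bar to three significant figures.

adiabatic: 21.8 bar; isothermal: 13.0 bar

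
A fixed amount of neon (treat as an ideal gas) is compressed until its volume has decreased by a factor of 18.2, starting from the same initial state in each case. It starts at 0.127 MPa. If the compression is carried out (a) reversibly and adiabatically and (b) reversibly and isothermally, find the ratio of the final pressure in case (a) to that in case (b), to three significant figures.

P_adiabatic / P_isothermal ≈ 6.92

For a monatomic ideal gas γ = 5/3.
Isothermal: P_b = P₁(V₁/V₂) = 0.127×18.2.
Adiabatic: P_a = P₁(V₁/V₂)^γ = 0.127×18.2^(5/3).
P_a/P_b = (V₁/V₂)^(γ−1) = 18.2^(2/3) = 6.919.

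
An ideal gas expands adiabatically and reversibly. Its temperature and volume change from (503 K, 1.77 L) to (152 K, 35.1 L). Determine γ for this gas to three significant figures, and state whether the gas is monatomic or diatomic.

TV^(γ−1) = const ⇒ γ − 1 = ln(T₂/T₁) / ln(V₁/V₂).
γ = 1 + ln(152/503) / ln(1.77/35.1) = 1.401.
γ ≈ 1.40 is close to 7/5, so the gas is diatomic.

γ ≈ 1.40; diatomic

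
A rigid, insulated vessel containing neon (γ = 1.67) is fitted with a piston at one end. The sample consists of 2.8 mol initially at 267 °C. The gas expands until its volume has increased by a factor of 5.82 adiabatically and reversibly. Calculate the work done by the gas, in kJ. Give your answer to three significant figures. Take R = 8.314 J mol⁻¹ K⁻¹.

For a reversible adiabat TV^(γ−1) is constant, so T₂ = T₁ (V₁/V₂)^(γ−1).
T₁ = 267 °C = 540.1 K.
T₂ = 540.1 × (1/5.82)^(0.67) = 166 K.
Q = 0, so ΔU = W_on_gas = nCᵥΔT with Cᵥ = R/(γ−1) = 12.41 J/(mol·K).
ΔU = 2.8 × 12.41 × (166 − 540.1) = -13000 J.
Work done by the gas = −ΔU = 13000 J.

W ≈ 13.0 kJ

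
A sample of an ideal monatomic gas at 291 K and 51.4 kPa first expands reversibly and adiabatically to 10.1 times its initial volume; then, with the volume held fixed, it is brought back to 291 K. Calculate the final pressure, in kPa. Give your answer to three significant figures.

P₃ ≈ 5.09 kPa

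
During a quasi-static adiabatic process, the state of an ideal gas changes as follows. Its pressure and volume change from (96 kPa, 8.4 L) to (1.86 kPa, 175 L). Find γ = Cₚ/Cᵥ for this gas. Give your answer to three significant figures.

PV^γ = const ⇒ γ = ln(P₂/P₁) / ln(V₁/V₂).
γ = ln(1.86/96) / ln(8.4/175) = 1.299.

γ ≈ 1.30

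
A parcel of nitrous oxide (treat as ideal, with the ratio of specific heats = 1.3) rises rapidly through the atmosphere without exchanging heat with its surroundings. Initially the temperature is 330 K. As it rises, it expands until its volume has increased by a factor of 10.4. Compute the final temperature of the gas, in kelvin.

T₂ ≈ 163 K

Adiabatic: T₁V₁^(γ−1) = T₂V₂^(γ−1) ⇒ T₂ = T₁ (V₁/V₂)^(γ−1).
T₂ = 330 × (1/10.4)^(0.3) = 163.5 K.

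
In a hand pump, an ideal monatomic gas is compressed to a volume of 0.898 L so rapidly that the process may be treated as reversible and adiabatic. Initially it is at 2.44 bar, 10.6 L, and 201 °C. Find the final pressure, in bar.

Adiabatic: P₁V₁^γ = P₂V₂^γ ⇒ P₂ = P₁ (V₁/V₂)^γ.
γ = 5/3 for a monatomic ideal gas.
P₂ = 2.44 × (10.6/0.898)^(5/3) = 149.3 bar.

P₂ ≈ 149 bar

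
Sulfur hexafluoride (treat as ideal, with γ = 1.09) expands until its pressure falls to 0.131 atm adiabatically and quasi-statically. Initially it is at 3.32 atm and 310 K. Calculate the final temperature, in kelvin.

T₂ ≈ 237 K

Along an adiabat T P^((1−γ)/γ) is constant, so T₂ = T₁ (P₂/P₁)^((γ−1)/γ).
T₂ = 310 × (0.131/3.32)^(0.0826) = 237.4 K.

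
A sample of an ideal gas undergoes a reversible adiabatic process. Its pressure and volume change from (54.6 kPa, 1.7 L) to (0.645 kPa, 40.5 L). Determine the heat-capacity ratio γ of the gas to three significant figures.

γ ≈ 1.40

PV^γ = const ⇒ γ = ln(P₂/P₁) / ln(V₁/V₂).
γ = ln(0.645/54.6) / ln(1.7/40.5) = 1.4.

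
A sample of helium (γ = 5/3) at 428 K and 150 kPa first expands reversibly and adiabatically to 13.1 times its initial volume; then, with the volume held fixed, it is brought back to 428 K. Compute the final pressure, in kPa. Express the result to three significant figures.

Adiabatic step (PV^γ = const): P₂ = 150×(1/13.1)^(5/3) = 2.06 kPa; T₂ = 428×(1/13.1)^(2/3) = 77.02 K.
Isochoric: P₃ = P₂(T₃/T₂) = 2.06 × (428/77.02) = 11.45 kPa.

P₃ ≈ 11.5 kPa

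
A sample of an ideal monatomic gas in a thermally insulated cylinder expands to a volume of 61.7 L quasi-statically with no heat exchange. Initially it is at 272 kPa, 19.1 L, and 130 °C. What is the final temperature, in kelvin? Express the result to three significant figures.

T₂ ≈ 184 K

Adiabatic: T₁V₁^(γ−1) = T₂V₂^(γ−1) ⇒ T₂ = T₁ (V₁/V₂)^(γ−1).
γ = 5/3 for a monatomic ideal gas.
T₁ = 130 °C = 403.1 K.
T₂ = 403.1 × (19.1/61.7)^(2/3) = 184.5 K.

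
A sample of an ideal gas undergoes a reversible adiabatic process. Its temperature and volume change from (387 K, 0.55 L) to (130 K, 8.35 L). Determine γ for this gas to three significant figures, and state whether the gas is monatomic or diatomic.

γ ≈ 1.40; diatomic

TV^(γ−1) = const ⇒ γ − 1 = ln(T₂/T₁) / ln(V₁/V₂).
γ = 1 + ln(130/387) / ln(0.55/8.35) = 1.401.
γ ≈ 1.40 is close to 7/5, so the gas is diatomic.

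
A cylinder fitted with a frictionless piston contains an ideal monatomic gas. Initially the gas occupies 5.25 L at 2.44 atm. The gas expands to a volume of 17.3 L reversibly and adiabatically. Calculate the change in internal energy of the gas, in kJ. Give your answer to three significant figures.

ΔU ≈ -1.07 kJ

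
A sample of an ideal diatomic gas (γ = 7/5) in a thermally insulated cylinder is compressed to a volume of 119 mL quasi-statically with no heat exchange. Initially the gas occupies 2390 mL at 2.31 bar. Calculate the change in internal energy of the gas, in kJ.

ΔU ≈ 3.20 kJ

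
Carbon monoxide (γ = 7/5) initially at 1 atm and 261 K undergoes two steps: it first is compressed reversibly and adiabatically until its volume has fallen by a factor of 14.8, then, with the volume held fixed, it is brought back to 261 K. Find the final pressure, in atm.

Adiabatic step (PV^γ = const): P₂ = 1×14.8^(7/5) = 43.49 atm; T₂ = 261×14.8^(2/5) = 766.9 K.
Isochoric: P₃ = P₂(T₃/T₂) = 43.49 × (261/766.9) = 14.8 atm.

P₃ ≈ 14.8 atm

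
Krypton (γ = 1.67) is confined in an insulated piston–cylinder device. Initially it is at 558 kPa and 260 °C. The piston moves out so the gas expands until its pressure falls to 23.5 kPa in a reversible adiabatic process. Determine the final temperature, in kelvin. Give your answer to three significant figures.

Along an adiabat T P^((1−γ)/γ) is constant, so T₂ = T₁ (P₂/P₁)^((γ−1)/γ).
T₁ = 260 °C = 533.1 K.
T₂ = 533.1 × (23.5/558)^(0.401) = 149.6 K.

T₂ ≈ 150 K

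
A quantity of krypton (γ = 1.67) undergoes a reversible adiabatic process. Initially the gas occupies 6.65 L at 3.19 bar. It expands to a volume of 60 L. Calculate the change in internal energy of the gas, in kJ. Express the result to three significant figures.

P₂ = P₁(V₁/V₂)^γ = 3.19×(6.65/60)^(1.67) = 0.08098 bar.
For a reversible adiabat, W_by_gas = (P₁V₁ − P₂V₂)/(γ−1).
W_by = (319000×0.00665 − 8098×0.06) / (0.67) = 2441 J.
Q = 0 ⇒ ΔU = −W_by = -2441 J.

ΔU ≈ -2.44 kJ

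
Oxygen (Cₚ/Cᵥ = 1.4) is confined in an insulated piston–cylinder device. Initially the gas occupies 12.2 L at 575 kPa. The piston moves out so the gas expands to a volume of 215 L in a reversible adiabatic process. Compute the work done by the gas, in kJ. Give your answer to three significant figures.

P₂ = P₁(V₁/V₂)^γ = 575×(12.2/215)^(1.4) = 10.36 kPa.
For a reversible adiabat, W_by_gas = (P₁V₁ − P₂V₂)/(γ−1).
W_by = (575000×0.0122 − 10360×0.215) / (0.4) = 11970 J.

W ≈ 12.0 kJ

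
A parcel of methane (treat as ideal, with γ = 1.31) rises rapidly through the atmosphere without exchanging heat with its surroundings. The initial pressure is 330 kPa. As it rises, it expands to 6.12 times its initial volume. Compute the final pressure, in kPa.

P₂ ≈ 30.8 kPa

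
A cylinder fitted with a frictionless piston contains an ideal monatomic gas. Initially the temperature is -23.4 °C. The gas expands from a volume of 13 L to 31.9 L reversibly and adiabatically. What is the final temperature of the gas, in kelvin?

T₂ ≈ 137 K

For a reversible adiabat TV^(γ−1) is constant, so T₂ = T₁ (V₁/V₂)^(γ−1).
For a monatomic ideal gas γ = 5/3, so γ−1 = 2/3.
T₁ = -23.4 °C = 249.7 K.
T₂ = 249.7 × (13/31.9)^(2/3) = 137.3 K.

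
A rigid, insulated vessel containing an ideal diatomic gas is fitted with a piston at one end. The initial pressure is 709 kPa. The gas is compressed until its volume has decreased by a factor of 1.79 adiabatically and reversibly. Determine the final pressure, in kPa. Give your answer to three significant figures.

P₂ ≈ 1600 kPa

Since PV^γ is constant along a reversible adiabat, P₂ = P₁ (V₁/V₂)^γ.
For a diatomic ideal gas γ = 7/5.
P₂ = 709 × 1.79^(7/5) = 1602 kPa.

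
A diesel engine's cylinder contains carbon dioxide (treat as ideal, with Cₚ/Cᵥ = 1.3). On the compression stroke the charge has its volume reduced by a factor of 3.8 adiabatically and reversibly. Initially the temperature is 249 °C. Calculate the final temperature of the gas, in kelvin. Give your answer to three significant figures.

T₂ ≈ 779 K

For a reversible adiabat TV^(γ−1) is constant, so T₂ = T₁ (V₁/V₂)^(γ−1).
T₁ = 249 °C = 522.1 K.
T₂ = 522.1 × 3.8^(0.3) = 779.3 K.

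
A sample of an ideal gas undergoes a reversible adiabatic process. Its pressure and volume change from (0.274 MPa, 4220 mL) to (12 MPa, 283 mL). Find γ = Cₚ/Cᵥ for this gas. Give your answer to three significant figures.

γ ≈ 1.40

PV^γ = const ⇒ γ = ln(P₂/P₁) / ln(V₁/V₂).
γ = ln(12/0.274) / ln(4220/283) = 1.399.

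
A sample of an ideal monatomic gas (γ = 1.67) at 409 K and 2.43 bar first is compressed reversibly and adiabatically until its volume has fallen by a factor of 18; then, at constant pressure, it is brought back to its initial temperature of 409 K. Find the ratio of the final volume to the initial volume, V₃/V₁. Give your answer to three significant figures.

Adiabatic step: V₂/V₁ = 0.05556; T₂ = T₁·18^(0.67) = 2836 K.
Isobaric step: V₃/V₂ = T₃/T₂ = 409/2836.
V₃/V₁ = (V₂/V₁)(V₃/V₂) = 0.05556 × (409/2836) = 0.008011.

V₃/V₁ ≈ 0.00801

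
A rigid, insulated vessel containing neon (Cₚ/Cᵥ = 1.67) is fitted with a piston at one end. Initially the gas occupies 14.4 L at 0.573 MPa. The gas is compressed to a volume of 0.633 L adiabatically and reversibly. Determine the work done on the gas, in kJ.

W ≈ 87.6 kJ

P₂ = P₁(V₁/V₂)^γ = 0.573×(14.4/0.633)^(1.67) = 105.7 MPa.
For a reversible adiabat, W_by_gas = (P₁V₁ − P₂V₂)/(γ−1).
W_by = (573000×0.0144 − 1.057×10^8×0.000633) / (0.67) = -87590 J.
W_on_gas = −W_by = 87590 J.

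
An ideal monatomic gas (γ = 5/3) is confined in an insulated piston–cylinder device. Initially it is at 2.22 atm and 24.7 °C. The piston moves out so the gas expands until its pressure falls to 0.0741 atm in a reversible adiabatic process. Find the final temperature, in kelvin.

T₂ ≈ 76.5 K

Along an adiabat T P^((1−γ)/γ) is constant, so T₂ = T₁ (P₂/P₁)^((γ−1)/γ).
T₁ = 24.7 °C = 297.8 K.
T₂ = 297.8 × (0.0741/2.22)^(2/5) = 76.45 K.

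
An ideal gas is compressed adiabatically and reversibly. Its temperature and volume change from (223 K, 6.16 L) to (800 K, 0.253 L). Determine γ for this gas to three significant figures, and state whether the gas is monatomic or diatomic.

γ ≈ 1.40; diatomic

TV^(γ−1) = const ⇒ γ − 1 = ln(T₂/T₁) / ln(V₁/V₂).
γ = 1 + ln(800/223) / ln(6.16/0.253) = 1.4.
γ ≈ 1.40 is close to 7/5, so the gas is diatomic.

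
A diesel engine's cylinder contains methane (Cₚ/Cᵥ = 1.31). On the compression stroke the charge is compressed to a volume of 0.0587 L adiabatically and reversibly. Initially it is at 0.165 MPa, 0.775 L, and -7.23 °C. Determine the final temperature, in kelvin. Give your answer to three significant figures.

Adiabatic: T₁V₁^(γ−1) = T₂V₂^(γ−1) ⇒ T₂ = T₁ (V₁/V₂)^(γ−1).
T₁ = -7.23 °C = 265.9 K.
T₂ = 265.9 × (0.775/0.0587)^(0.31) = 591.8 K.

T₂ ≈ 592 K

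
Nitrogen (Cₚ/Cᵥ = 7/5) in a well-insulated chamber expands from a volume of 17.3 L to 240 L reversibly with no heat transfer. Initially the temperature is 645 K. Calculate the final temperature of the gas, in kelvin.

T₂ ≈ 225 K

Adiabatic: T₁V₁^(γ−1) = T₂V₂^(γ−1) ⇒ T₂ = T₁ (V₁/V₂)^(γ−1).
T₂ = 645 × (17.3/240)^(2/5) = 225.3 K.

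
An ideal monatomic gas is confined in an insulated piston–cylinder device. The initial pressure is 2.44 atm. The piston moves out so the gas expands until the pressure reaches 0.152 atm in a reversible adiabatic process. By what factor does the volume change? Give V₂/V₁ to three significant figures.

V₂/V₁ ≈ 5.29

From PV^γ = const, V₂/V₁ = (P₁/P₂)^(1/γ).
For a monatomic ideal gas γ = 5/3.
V₂/V₁ = (2.44/0.152)^(3/5) = 5.288.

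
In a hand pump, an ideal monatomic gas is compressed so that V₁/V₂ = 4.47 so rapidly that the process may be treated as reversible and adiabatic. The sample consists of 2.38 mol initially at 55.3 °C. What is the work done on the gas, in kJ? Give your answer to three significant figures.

W ≈ 16.7 kJ

For a reversible adiabat TV^(γ−1) is constant, so T₂ = T₁ (V₁/V₂)^(γ−1).
γ = 5/3 for a monatomic ideal gas, so γ−1 = 2/3.
T₁ = 55.3 °C = 328.4 K.
T₂ = 328.4 × 4.47^(2/3) = 891.3 K.
Q = 0, so ΔU = W_on_gas = nCᵥΔT with Cᵥ = R/(γ−1) = 12.47 J/(mol·K).
ΔU = 2.38 × 12.47 × (891.3 − 328.4) = 16700 J.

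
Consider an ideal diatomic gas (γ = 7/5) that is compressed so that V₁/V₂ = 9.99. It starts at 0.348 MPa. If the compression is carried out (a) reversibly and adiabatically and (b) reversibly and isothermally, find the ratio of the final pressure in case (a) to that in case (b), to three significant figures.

P_adiabatic / P_isothermal ≈ 2.51

Isothermal: P_b = P₁(V₁/V₂) = 0.348×9.99.
Adiabatic: P_a = P₁(V₁/V₂)^γ = 0.348×9.99^(7/5).
P_a/P_b = (V₁/V₂)^(γ−1) = 9.99^(2/5) = 2.511.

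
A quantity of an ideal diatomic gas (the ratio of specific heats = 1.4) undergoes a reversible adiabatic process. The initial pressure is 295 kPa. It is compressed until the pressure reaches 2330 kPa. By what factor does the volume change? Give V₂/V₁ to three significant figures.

V₂/V₁ ≈ 0.229

From PV^γ = const, V₂/V₁ = (P₁/P₂)^(1/γ).
V₂/V₁ = (295/2330)^(0.714) = 0.2285.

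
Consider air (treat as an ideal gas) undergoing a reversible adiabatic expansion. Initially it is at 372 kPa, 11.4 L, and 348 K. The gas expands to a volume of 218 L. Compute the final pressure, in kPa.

P₂ ≈ 5.98 kPa

Since PV^γ is constant along a reversible adiabat, P₂ = P₁ (V₁/V₂)^γ.
γ = 7/5 for a diatomic ideal gas.
P₂ = 372 × (11.4/218)^(7/5) = 5.975 kPa.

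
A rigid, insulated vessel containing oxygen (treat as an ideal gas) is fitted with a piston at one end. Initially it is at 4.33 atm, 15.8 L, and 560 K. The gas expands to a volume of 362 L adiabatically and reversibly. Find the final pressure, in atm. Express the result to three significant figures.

Since PV^γ is constant along a reversible adiabat, P₂ = P₁ (V₁/V₂)^γ.
γ = 7/5 for a diatomic ideal gas.
P₂ = 4.33 × (15.8/362)^(7/5) = 0.054 atm.

P₂ ≈ 0.0540 atm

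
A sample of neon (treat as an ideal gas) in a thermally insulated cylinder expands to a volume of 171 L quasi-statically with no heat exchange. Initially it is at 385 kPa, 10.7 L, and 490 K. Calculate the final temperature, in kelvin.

T₂ ≈ 77.2 K

For a reversible adiabat TV^(γ−1) is constant, so T₂ = T₁ (V₁/V₂)^(γ−1).
γ = 5/3 for a monatomic ideal gas.
T₂ = 490 × (10.7/171)^(2/3) = 77.23 K.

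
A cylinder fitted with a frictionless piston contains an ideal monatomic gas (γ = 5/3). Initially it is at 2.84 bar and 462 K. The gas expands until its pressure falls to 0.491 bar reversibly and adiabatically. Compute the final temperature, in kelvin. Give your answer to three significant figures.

Adiabatic: T₂/T₁ = (P₂/P₁)^((γ−1)/γ).
T₂ = 462 × (0.491/2.84)^(2/5) = 229 K.

T₂ ≈ 229 K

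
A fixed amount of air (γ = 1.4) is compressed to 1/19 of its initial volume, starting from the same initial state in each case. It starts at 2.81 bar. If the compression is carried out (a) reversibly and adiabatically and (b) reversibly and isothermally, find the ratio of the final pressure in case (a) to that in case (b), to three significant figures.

P_adiabatic / P_isothermal ≈ 3.25

Isothermal: P_b = P₁(V₁/V₂) = 2.81×19.
Adiabatic: P_a = P₁(V₁/V₂)^γ = 2.81×19^(1.4).
P_a/P_b = (V₁/V₂)^(γ−1) = 19^(0.4) = 3.247.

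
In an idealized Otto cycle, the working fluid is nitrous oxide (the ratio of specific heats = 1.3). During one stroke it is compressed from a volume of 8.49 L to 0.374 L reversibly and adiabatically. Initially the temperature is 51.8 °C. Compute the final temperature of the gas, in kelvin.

For a reversible adiabat TV^(γ−1) is constant, so T₂ = T₁ (V₁/V₂)^(γ−1).
T₁ = 51.8 °C = 324.9 K.
T₂ = 324.9 × (8.49/0.374)^(0.3) = 829.1 K.

T₂ ≈ 829 K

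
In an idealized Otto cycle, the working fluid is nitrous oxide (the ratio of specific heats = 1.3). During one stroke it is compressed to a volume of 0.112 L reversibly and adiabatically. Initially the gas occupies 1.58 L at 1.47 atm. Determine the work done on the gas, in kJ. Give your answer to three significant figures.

W ≈ 0.951 kJ

P₂ = P₁(V₁/V₂)^γ = 1.47×(1.58/0.112)^(1.3) = 45.88 atm.
For a reversible adiabat, W_by_gas = (P₁V₁ − P₂V₂)/(γ−1).
W_by = (148900×0.00158 − 4.648×10^6×0.000112) / (0.3) = -950.9 J.
W_on_gas = −W_by = 950.9 J.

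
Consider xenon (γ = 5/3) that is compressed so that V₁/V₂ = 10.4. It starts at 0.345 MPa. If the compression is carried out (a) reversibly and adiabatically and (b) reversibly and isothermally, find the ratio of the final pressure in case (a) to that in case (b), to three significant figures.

P_adiabatic / P_isothermal ≈ 4.76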